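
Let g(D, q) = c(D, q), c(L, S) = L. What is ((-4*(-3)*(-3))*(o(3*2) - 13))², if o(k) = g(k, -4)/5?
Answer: 4511376/25 ≈ 1.8046e+5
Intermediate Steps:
g(D, q) = D
o(k) = k/5
((-4*(-3)*(-3))*(o(3*2) - 13))² = ((-4*(-3)*(-3))*((3*2)/5 - 13))² = ((12*(-3))*((⅕)*6 - 13))² = (-36*(6/5 - 13))² = (-36*(-59/5))² = (2124/5)² = 4511376/25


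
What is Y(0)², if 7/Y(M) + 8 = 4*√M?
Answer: 49/64 ≈ 0.76563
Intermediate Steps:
Y(M) = 7/(-8 + 4*√M)
Y(0)² = (7/(4*(-2 + √0)))² = (7/(4*(-2 + 0)))² = ((7/4)/(-2))² = ((7/4)*(-½))² = (-7/8)² = 49/64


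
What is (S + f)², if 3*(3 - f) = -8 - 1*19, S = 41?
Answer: 2809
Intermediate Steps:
f = 12 (f = 3 - (-8 - 1*19)/3 = 3 - (-8 - 19)/3 = 3 - ⅓*(-27) = 3 + 9 = 12)
(S + f)² = (41 + 12)² = 53² = 2809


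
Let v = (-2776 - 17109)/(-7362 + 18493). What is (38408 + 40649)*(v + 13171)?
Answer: 11588690195412/11131 ≈ 1.0411e+9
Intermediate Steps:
v = -19885/11131 ≈ -1.7865
(38408 + 40649)*(v + 13171) = (38408 + 40649)*(-19885/11131 + 13171) = 79057*(146586516/11131) = 11588690195412/11131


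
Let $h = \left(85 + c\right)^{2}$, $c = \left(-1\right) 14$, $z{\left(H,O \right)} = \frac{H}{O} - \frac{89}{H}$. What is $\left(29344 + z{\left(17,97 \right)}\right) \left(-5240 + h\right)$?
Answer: $- \frac{9627602488}{1649} \approx -5.8384 \cdot 10^{6}$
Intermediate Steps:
$z{\left(H,O \right)} = - \frac{89}{H} + \frac{H}{O}$
$c = -14$
$h = 5041$ ($h = \left(85 - 14\right)^{2} = 71^{2} = 5041$)
$\left(29344 + z{\left(17,97 \right)}\right) \left(-5240 + h\right) = \left(29344 + \left(- \frac{89}{17} + \frac{17}{97}\right)\right) \left(-5240 + 5041\right) = \left(29344 + \left(\left(-89\right) \frac{1}{17} + 17 \cdot \frac{1}{97}\right)\right) \left(-199\right) = \left(29344 + \left(- \frac{89}{17} + \frac{17}{97}\right)\right) \left(-199\right) = \left(29344 - \frac{8344}{1649}\right) \left(-199\right) = \frac{48379912}{1649} \left(-199\right) = - \frac{9627602488}{1649}$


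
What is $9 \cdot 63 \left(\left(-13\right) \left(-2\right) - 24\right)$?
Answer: $1134$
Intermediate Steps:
$9 \cdot 63 \left(\left(-13\right) \left(-2\right) - 24\right) = 567 \left(26 - 24\right) = 567 \cdot 2 = 1134$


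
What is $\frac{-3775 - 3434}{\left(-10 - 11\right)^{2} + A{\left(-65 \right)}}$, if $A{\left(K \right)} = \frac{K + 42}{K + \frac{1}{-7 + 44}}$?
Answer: $- \frac{17330436}{1061015} \approx -16.334$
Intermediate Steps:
$A{\left(K \right)} = \frac{42 + K}{\frac{1}{37} + K}$ ($A{\left(K \right)} = \frac{42 + K}{K + \frac{1}{37}} = \frac{42 + K}{\frac{1}{37} + K}$)
$\frac{-3775 - 3434}{\left(-10 - 11\right)^{2} + A{\left(-65 \right)}} = \frac{-3775 - 3434}{\left(-10 - 11\right)^{2} + \frac{37 \left(42 - 65\right)}{1 + 37 \left(-65\right)}} = - \frac{7209}{\left(-21\right)^{2} + 37 \frac{1}{1 - 2405} \left(-23\right)} = - \frac{7209}{441 + 37 \frac{1}{-2404} \left(-23\right)} = - \frac{7209}{441 + 37 \left(- \frac{1}{2404}\right) \left(-23\right)} = - \frac{7209}{441 + \frac{851}{2404}} = - \frac{7209}{\frac{1061015}{2404}} = \left(-7209\right) \frac{2404}{1061015} = - \frac{17330436}{1061015}$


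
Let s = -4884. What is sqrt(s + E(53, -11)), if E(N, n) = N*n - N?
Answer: 4*I*sqrt(345) ≈ 74.297*I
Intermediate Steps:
E(N, n) = -N + N*n
sqrt(s + E(53, -11)) = sqrt(-4884 + 53*(-1 - 11)) = sqrt(-4884 + 53*(-12)) = sqrt(-4884 - 636) = sqrt(-5520) = 4*I*sqrt(345)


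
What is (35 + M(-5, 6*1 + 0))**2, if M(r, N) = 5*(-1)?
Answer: 900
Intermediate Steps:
M(r, N) = -5
(35 + M(-5, 6*1 + 0))**2 = (35 - 5)**2 = 30**2 = 900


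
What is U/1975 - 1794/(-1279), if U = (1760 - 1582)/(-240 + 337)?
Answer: 343913212/245024425 ≈ 1.4036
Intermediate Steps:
U = 178/97 ≈ 1.8351
U/1975 - 1794/(-1279) = (178/97)/1975 - 1794/(-1279) = (178/97)*(1/1975) - 1794*(-1/1279) = 178/191575 + 1794/1279 = 343913212/245024425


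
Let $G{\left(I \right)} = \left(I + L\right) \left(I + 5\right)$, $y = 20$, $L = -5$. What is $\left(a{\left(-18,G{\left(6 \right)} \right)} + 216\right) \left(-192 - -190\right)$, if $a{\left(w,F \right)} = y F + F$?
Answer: $-894$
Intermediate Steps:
$G{\left(I \right)} = \left(-5 + I\right) \left(5 + I\right)$ ($G{\left(I \right)} = \left(I - 5\right) \left(I + 5\right) = \left(-5 + I\right) \left(5 + I\right)$)
$a{\left(w,F \right)} = 21 F$ ($a{\left(w,F \right)} = 20 F + F = 21 F$)
$\left(a{\left(-18,G{\left(6 \right)} \right)} + 216\right) \left(-192 - -190\right) = \left(21 \left(-25 + 6^{2}\right) + 216\right) \left(-192 - -190\right) = \left(21 \left(-25 + 36\right) + 216\right) \left(-192 + 190\right) = \left(21 \cdot 11 + 216\right) \left(-2\right) = \left(231 + 216\right) \left(-2\right) = 447 \left(-2\right) = -894$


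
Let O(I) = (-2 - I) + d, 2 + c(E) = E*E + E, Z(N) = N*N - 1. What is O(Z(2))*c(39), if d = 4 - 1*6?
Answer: -10906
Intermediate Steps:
Z(N) = -1 + N² (Z(N) = N² - 1 = -1 + N²)
d = -2 (d = 4 - 6 = -2)
c(E) = -2 + E + E² (c(E) = -2 + (E*E + E) = -2 + (E² + E) = -2 + (E + E²) = -2 + E + E²)
O(I) = -4 - I (O(I) = (-2 - I) - 2 = -4 - I)
O(Z(2))*c(39) = (-4 - (-1 + 2²))*(-2 + 39 + 39²) = (-4 - (-1 + 4))*(-2 + 39 + 1521) = (-4 - 1*3)*1558 = (-4 - 3)*1558 = -7*1558 = -10906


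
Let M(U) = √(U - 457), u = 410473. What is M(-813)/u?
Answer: I*√1270/410473 ≈ 8.682e-5*I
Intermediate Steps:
M(U) = √(-457 + U)
M(-813)/u = √(-457 - 813)/410473 = √(-1270)*(1/410473) = (I*√1270)*(1/410473) = I*√1270/410473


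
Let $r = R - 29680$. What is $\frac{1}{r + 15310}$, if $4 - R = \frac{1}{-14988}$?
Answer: $- \frac{14988}{215317607} \approx -6.9609 \cdot 10^{-5}$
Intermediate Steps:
$R = \frac{59953}{14988}$ ($R = 4 - \frac{1}{-14988} = 4 - - \frac{1}{14988} = 4 + \frac{1}{14988} = \frac{59953}{14988} \approx 4.0001$)
$r = - \frac{444783887}{14988}$ ($r = \frac{59953}{14988} - 29680 = - \frac{444783887}{14988} \approx -29676.0$)
$\frac{1}{r + 15310} = \frac{1}{- \frac{444783887}{14988} + 15310} = \frac{1}{- \frac{215317607}{14988}} = - \frac{14988}{215317607}$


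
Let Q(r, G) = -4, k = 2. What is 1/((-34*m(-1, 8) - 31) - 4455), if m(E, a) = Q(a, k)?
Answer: -1/4350 ≈ -0.00022989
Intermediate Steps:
m(E, a) = -4
1/((-34*m(-1, 8) - 31) - 4455) = 1/((-34*(-4) - 31) - 4455) = 1/((136 - 31) - 4455) = 1/(105 - 4455) = 1/(-4350) = -1/4350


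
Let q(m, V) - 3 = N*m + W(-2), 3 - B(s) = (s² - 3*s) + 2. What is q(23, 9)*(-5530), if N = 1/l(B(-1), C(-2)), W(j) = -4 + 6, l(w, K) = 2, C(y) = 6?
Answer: -91245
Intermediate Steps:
B(s) = 1 - s² + 3*s (B(s) = 3 - ((s² - 3*s) + 2) = 3 - (2 + s² - 3*s) = 3 + (-2 - s² + 3*s) = 1 - s² + 3*s)
W(j) = 2
N = ½ (N = 1/2 = ½ ≈ 0.50000)
q(m, V) = 5 + m/2 (q(m, V) = 3 + (m/2 + 2) = 3 + (2 + m/2) = 5 + m/2)
q(23, 9)*(-5530) = (5 + (½)*23)*(-5530) = (5 + 23/2)*(-5530) = (33/2)*(-5530) = -91245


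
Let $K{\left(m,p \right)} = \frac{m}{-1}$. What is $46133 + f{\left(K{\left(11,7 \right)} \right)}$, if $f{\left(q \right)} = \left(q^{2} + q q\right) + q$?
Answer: $46364$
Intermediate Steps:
$K{\left(m,p \right)} = - m$ ($K{\left(m,p \right)} = m \left(-1\right) = - m$)
$f{\left(q \right)} = q + 2 q^{2}$ ($f{\left(q \right)} = \left(q^{2} + q^{2}\right) + q = 2 q^{2} + q = q + 2 q^{2}$)
$46133 + f{\left(K{\left(11,7 \right)} \right)} = 46133 + \left(-1\right) 11 \left(1 + 2 \left(\left(-1\right) 11\right)\right) = 46133 - 11 \left(1 + 2 \left(-11\right)\right) = 46133 - 11 \left(1 - 22\right) = 46133 - -231 = 46133 + 231 = 46364$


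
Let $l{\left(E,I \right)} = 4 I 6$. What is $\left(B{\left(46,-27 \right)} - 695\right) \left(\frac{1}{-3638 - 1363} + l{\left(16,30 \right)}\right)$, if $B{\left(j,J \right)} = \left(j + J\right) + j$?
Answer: $- \frac{756150990}{1667} \approx -4.536 \cdot 10^{5}$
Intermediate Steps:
$l{\left(E,I \right)} = 24 I$
$B{\left(j,J \right)} = J + 2 j$ ($B{\left(j,J \right)} = \left(J + j\right) + j = J + 2 j$)
$\left(B{\left(46,-27 \right)} - 695\right) \left(\frac{1}{-3638 - 1363} + l{\left(16,30 \right)}\right) = \left(\left(-27 + 2 \cdot 46\right) - 695\right) \left(\frac{1}{-3638 - 1363} + 24 \cdot 30\right) = \left(\left(-27 + 92\right) - 695\right) \left(\frac{1}{-5001} + 720\right) = \left(65 - 695\right) \left(- \frac{1}{5001} + 720\right) = \left(-630\right) \frac{3600719}{5001} = - \frac{756150990}{1667}$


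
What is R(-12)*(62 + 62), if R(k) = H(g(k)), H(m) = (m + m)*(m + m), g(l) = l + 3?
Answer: 40176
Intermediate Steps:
g(l) = 3 + l
H(m) = 4*m² (H(m) = (2*m)*(2*m) = 4*m²)
R(k) = 4*(3 + k)²
R(-12)*(62 + 62) = (4*(3 - 12)²)*(62 + 62) = (4*(-9)²)*124 = (4*81)*124 = 324*124 = 40176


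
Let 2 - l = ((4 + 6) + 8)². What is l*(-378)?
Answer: 121716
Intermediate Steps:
l = -322 (l = 2 - ((4 + 6) + 8)² = 2 - (10 + 8)² = 2 - 1*18² = 2 - 1*324 = 2 - 324 = -322)
l*(-378) = -322*(-378) = 121716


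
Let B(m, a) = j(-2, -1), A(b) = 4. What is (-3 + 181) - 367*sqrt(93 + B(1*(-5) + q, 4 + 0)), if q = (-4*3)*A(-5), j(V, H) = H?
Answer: 178 - 734*sqrt(23) ≈ -3342.1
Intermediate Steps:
q = -48 (q = -4*3*4 = -12*4 = -48)
B(m, a) = -1
(-3 + 181) - 367*sqrt(93 + B(1*(-5) + q, 4 + 0)) = (-3 + 181) - 367*sqrt(93 - 1) = 178 - 734*sqrt(23)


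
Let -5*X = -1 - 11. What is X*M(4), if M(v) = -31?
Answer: -372/5 ≈ -74.400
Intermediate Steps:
X = 12/5 (X = -(-1 - 11)/5 = -⅕*(-12) = 12/5 ≈ 2.4000)
X*M(4) = (12/5)*(-31) = -372/5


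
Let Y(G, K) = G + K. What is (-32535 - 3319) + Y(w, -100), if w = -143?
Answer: -36097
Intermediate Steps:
(-32535 - 3319) + Y(w, -100) = (-32535 - 3319) + (-143 - 100) = -35854 - 243 = -36097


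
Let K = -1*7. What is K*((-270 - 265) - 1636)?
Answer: 15197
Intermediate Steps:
K = -7
K*((-270 - 265) - 1636) = -7*((-270 - 265) - 1636) = -7*(-535 - 1636) = -7*(-2171) = 15197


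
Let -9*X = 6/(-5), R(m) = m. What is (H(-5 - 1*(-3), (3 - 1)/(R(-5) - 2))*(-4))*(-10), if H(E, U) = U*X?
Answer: -32/21 ≈ -1.5238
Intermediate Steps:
X = 2/15 (X = -2/(3*(-5)) = -2*(-1)/(3*5) = -⅑*(-6/5) = 2/15 ≈ 0.13333)
H(E, U) = 2*U/15 (H(E, U) = U*(2/15) = 2*U/15)
(H(-5 - 1*(-3), (3 - 1)/(R(-5) - 2))*(-4))*(-10) = ((2*((3 - 1)/(-5 - 2))/15)*(-4))*(-10) = ((2*(2/(-7))/15)*(-4))*(-10) = ((2*(2*(-⅐))/15)*(-4))*(-10) = (((2/15)*(-2/7))*(-4))*(-10) = -4/105*(-4)*(-10) = (16/105)*(-10) = -32/21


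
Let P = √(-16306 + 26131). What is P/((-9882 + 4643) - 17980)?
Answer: -5*√393/23219 ≈ -0.0042690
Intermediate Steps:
P = 5*√393 (P = √9825 = 5*√393 ≈ 99.121)
P/((-9882 + 4643) - 17980) = (5*√393)/((-9882 + 4643) - 17980) = (5*√393)/(-5239 - 17980) = (5*√393)/(-23219) = (5*√393)*(-1/23219) = -5*√393/23219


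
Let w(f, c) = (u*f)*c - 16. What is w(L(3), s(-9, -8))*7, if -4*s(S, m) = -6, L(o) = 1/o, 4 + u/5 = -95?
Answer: -3689/2 ≈ -1844.5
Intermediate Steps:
u = -495 (u = -20 + 5*(-95) = -20 - 475 = -495)
s(S, m) = 3/2 (s(S, m) = -1/4*(-6) = 3/2)
w(f, c) = -16 - 495*c*f (w(f, c) = (-495*f)*c - 16 = -495*c*f - 16 = -16 - 495*c*f)
w(L(3), s(-9, -8))*7 = (-16 - 495*3/2/3)*7 = (-16 - 495*3/2*1/3)*7 = (-16 - 495/2)*7 = -527/2*7 = -3689/2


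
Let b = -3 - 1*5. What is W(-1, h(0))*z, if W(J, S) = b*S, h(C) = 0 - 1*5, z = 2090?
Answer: 83600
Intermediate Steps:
b = -8 (b = -3 - 5 = -8)
h(C) = -5 (h(C) = 0 - 5 = -5)
W(J, S) = -8*S
W(-1, h(0))*z = -8*(-5)*2090 = 40*2090 = 83600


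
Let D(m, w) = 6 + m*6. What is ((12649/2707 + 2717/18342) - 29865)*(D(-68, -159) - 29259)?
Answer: 14658579553792571/16550598 ≈ 8.8568e+8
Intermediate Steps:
D(m, w) = 6 + 6*m
((12649/2707 + 2717/18342) - 29865)*(D(-68, -159) - 29259) = ((12649/2707 + 2717/18342) - 29865)*((6 + 6*(-68)) - 29259) = ((12649*(1/2707) + 2717*(1/18342)) - 29865)*((6 - 408) - 29259) = ((12649/2707 + 2717/18342) - 29865)*(-402 - 29259) = (239362877/49651794 - 29865)*(-29661) = -1482611464933/49651794*(-29661) = 14658579553792571/16550598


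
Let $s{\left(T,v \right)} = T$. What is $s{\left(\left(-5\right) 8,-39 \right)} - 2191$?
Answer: $-2231$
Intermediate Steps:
$s{\left(\left(-5\right) 8,-39 \right)} - 2191 = \left(-5\right) 8 - 2191 = -40 - 2191 = -2231$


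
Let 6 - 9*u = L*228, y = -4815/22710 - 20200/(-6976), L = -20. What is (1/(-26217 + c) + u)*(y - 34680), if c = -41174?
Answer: -2347871833232708849/133455205992 ≈ -1.7593e+7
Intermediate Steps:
y = 1771469/660104 (y = -4815*1/22710 - 20200*(-1/6976) = -321/1514 + 2525/872 = 1771469/660104 ≈ 2.6836)
u = 1522/3 (u = 2/3 - (-20)*228/9 = 2/3 - 1/9*(-4560) = 2/3 + 1520/3 = 1522/3 ≈ 507.33)
(1/(-26217 + c) + u)*(y - 34680) = (1/(-26217 - 41174) + 1522/3)*(1771469/660104 - 34680) = (1/(-67391) + 1522/3)*(-22890635251/660104) = (-1/67391 + 1522/3)*(-22890635251/660104) = (102569099/202173)*(-22890635251/660104) = -2347871833232708849/133455205992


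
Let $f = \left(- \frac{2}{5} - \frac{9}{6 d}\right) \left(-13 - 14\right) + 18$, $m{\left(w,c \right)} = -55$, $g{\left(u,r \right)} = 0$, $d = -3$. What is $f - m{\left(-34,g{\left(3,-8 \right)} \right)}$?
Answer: $\frac{703}{10} \approx 70.3$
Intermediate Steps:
$f = \frac{153}{10}$ ($f = \left(- \frac{2}{5} - \frac{9}{6 \left(-3\right)}\right) \left(-13 - 14\right) + 18 = \left(\left(-2\right) \frac{1}{5} - \frac{9}{-18}\right) \left(-13 - 14\right) + 18 = \left(- \frac{2}{5} - - \frac{1}{2}\right) \left(-27\right) + 18 = \left(- \frac{2}{5} + \frac{1}{2}\right) \left(-27\right) + 18 = \frac{1}{10} \left(-27\right) + 18 = - \frac{27}{10} + 18 = \frac{153}{10} \approx 15.3$)
$f - m{\left(-34,g{\left(3,-8 \right)} \right)} = \frac{153}{10} - -55 = \frac{153}{10} + 55 = \frac{703}{10}$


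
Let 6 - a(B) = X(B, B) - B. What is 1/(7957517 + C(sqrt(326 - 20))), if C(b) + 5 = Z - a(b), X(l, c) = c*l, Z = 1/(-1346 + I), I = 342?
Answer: 8021601819988/63834399214024250113 + 3024048*sqrt(34)/63834399214024250113 ≈ 1.2566e-7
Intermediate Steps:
Z = -1/1004 (Z = 1/(-1346 + 342) = 1/(-1004) = -1/1004 ≈ -0.00099602)
a(B) = 6 + B - B**2 (a(B) = 6 - (B*B - B) = 6 - (B**2 - B) = 6 + (B - B**2) = 6 + B - B**2)
C(b) = -11045/1004 + b**2 - b (C(b) = -5 + (-1/1004 - (6 + b - b**2)) = -5 + (-1/1004 + (-6 + b**2 - b)) = -5 + (-6025/1004 + b**2 - b) = -11045/1004 + b**2 - b)
1/(7957517 + C(sqrt(326 - 20))) = 1/(7957517 + (-11045/1004 + (sqrt(326 - 20))**2 - sqrt(326 - 20))) = 1/(7957517 + (-11045/1004 + (sqrt(306))**2 - sqrt(306))) = 1/(7957517 + (-11045/1004 + (3*sqrt(34))**2 - 3*sqrt(34))) = 1/(7957517 + (-11045/1004 + 306 - 3*sqrt(34))) = 1/(7957517 + (296179/1004 - 3*sqrt(34))) = 1/(7989643247/1004 - 3*sqrt(34))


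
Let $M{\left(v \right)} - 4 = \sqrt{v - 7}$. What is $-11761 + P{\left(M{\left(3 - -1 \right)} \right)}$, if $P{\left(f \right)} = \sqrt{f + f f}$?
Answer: $-11761 + \sqrt{17 + 9 i \sqrt{3}} \approx -11757.0 + 1.7414 i$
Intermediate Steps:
$M{\left(v \right)} = 4 + \sqrt{-7 + v}$ ($M{\left(v \right)} = 4 + \sqrt{v - 7} = 4 + \sqrt{-7 + v}$)
$P{\left(f \right)} = \sqrt{f + f^{2}}$
$-11761 + P{\left(M{\left(3 - -1 \right)} \right)} = -11761 + \sqrt{\left(4 + \sqrt{-7 + \left(3 - -1\right)}\right) \left(1 + \left(4 + \sqrt{-7 + \left(3 - -1\right)}\right)\right)} = -11761 + \sqrt{\left(4 + \sqrt{-7 + \left(3 + 1\right)}\right) \left(1 + \left(4 + \sqrt{-7 + \left(3 + 1\right)}\right)\right)} = -11761 + \sqrt{\left(4 + \sqrt{-7 + 4}\right) \left(1 + \left(4 + \sqrt{-7 + 4}\right)\right)} = -11761 + \sqrt{\left(4 + \sqrt{-3}\right) \left(1 + \left(4 + \sqrt{-3}\right)\right)} = -11761 + \sqrt{\left(4 + i \sqrt{3}\right) \left(1 + \left(4 + i \sqrt{3}\right)\right)} = -11761 + \sqrt{\left(4 + i \sqrt{3}\right) \left(5 + i \sqrt{3}\right)}$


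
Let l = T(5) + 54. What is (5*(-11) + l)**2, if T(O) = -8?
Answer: 81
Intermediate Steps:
l = 46 (l = -8 + 54 = 46)
(5*(-11) + l)**2 = (5*(-11) + 46)**2 = (-55 + 46)**2 = (-9)**2 = 81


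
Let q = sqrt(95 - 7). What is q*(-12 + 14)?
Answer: 4*sqrt(22) ≈ 18.762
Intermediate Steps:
q = 2*sqrt(22) (q = sqrt(88) = 2*sqrt(22) ≈ 9.3808)
q*(-12 + 14) = (2*sqrt(22))*(-12 + 14) = (2*sqrt(22))*2 = 4*sqrt(22)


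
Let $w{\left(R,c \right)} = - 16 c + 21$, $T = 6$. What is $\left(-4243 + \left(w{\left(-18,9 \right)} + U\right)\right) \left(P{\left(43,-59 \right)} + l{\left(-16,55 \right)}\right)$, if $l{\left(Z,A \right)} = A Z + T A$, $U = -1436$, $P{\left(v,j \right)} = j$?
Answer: $3533418$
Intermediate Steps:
$l{\left(Z,A \right)} = 6 A + A Z$ ($l{\left(Z,A \right)} = A Z + 6 A = 6 A + A Z$)
$w{\left(R,c \right)} = 21 - 16 c$
$\left(-4243 + \left(w{\left(-18,9 \right)} + U\right)\right) \left(P{\left(43,-59 \right)} + l{\left(-16,55 \right)}\right) = \left(-4243 + \left(\left(21 - 144\right) - 1436\right)\right) \left(-59 + 55 \left(6 - 16\right)\right) = \left(-4243 + \left(\left(21 - 144\right) - 1436\right)\right) \left(-59 + 55 \left(-10\right)\right) = \left(-4243 - 1559\right) \left(-59 - 550\right) = \left(-4243 - 1559\right) \left(-609\right) = \left(-5802\right) \left(-609\right) = 3533418$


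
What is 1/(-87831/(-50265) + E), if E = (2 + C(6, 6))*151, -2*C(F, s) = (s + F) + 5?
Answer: -11170/10943837 ≈ -0.0010207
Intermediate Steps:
C(F, s) = -5/2 - F/2 - s/2 (C(F, s) = -((s + F) + 5)/2 = -((F + s) + 5)/2 = -(5 + F + s)/2 = -5/2 - F/2 - s/2)
E = -1963/2 (E = (2 + (-5/2 - 1/2*6 - 1/2*6))*151 = (2 + (-5/2 - 3 - 3))*151 = (2 - 17/2)*151 = -13/2*151 = -1963/2 ≈ -981.50)
1/(-87831/(-50265) + E) = 1/(-87831/(-50265) - 1963/2) = 1/(-87831*(-1/50265) - 1963/2) = 1/(9759/5585 - 1963/2) = 1/(-10943837/11170) = -11170/10943837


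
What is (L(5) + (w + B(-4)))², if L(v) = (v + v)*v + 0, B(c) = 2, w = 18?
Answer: 4900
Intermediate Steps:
L(v) = 2*v² (L(v) = (2*v)*v + 0 = 2*v² + 0 = 2*v²)
(L(5) + (w + B(-4)))² = (2*5² + (18 + 2))² = (2*25 + 20)² = (50 + 20)² = 70² = 4900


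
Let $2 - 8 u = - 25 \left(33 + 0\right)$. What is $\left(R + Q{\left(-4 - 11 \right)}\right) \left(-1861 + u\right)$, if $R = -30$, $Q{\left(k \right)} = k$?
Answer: $\frac{632745}{8} \approx 79093.0$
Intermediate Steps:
$u = \frac{827}{8}$ ($u = \frac{1}{4} - \frac{\left(-25\right) \left(33 + 0\right)}{8} = \frac{1}{4} - \frac{\left(-25\right) 33}{8} = \frac{1}{4} - - \frac{825}{8} = \frac{1}{4} + \frac{825}{8} = \frac{827}{8} \approx 103.38$)
$\left(R + Q{\left(-4 - 11 \right)}\right) \left(-1861 + u\right) = \left(-30 - 15\right) \left(-1861 + \frac{827}{8}\right) = \left(-30 - 15\right) \left(- \frac{14061}{8}\right) = \left(-45\right) \left(- \frac{14061}{8}\right) = \frac{632745}{8}$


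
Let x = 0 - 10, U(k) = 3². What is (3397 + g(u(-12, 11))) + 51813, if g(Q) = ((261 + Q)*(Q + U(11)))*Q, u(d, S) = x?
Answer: 57720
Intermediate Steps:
U(k) = 9
x = -10
u(d, S) = -10
g(Q) = Q*(9 + Q)*(261 + Q) (g(Q) = ((261 + Q)*(Q + 9))*Q = ((261 + Q)*(9 + Q))*Q = ((9 + Q)*(261 + Q))*Q = Q*(9 + Q)*(261 + Q))
(3397 + g(u(-12, 11))) + 51813 = (3397 - 10*(2349 + (-10)² + 270*(-10))) + 51813 = (3397 - 10*(2349 + 100 - 2700)) + 51813 = (3397 - 10*(-251)) + 51813 = (3397 + 2510) + 51813 = 5907 + 51813 = 57720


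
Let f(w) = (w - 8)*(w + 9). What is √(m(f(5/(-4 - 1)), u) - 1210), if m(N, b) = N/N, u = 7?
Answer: I*√1209 ≈ 34.771*I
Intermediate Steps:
f(w) = (-8 + w)*(9 + w)
m(N, b) = 1
√(m(f(5/(-4 - 1)), u) - 1210) = √(1 - 1210) = √(-1209) = I*√1209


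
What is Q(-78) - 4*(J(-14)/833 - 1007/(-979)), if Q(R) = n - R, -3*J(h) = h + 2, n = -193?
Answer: -97154293/815507 ≈ -119.13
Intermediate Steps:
J(h) = -⅔ - h/3 (J(h) = -(h + 2)/3 = -(2 + h)/3 = -⅔ - h/3)
Q(R) = -193 - R
Q(-78) - 4*(J(-14)/833 - 1007/(-979)) = (-193 - 1*(-78)) - 4*((-⅔ - ⅓*(-14))/833 - 1007/(-979)) = (-193 + 78) - 4*((-⅔ + 14/3)*(1/833) - 1007*(-1/979)) = -115 - 4*(4*(1/833) + 1007/979) = -115 - 4*(4/833 + 1007/979) = -115 - 4*842747/815507 = -115 - 1*3370988/815507 = -115 - 3370988/815507 = -97154293/815507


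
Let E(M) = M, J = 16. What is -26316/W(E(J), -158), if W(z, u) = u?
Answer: 13158/79 ≈ 166.56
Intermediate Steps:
-26316/W(E(J), -158) = -26316/(-158) = -26316*(-1/158) = 13158/79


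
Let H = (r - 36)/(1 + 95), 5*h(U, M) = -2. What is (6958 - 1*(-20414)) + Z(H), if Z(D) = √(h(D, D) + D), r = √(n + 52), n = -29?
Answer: 27372 + √(-11160 + 150*√23)/120 ≈ 27372.0 + 0.85149*I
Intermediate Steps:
h(U, M) = -⅖ (h(U, M) = (⅕)*(-2) = -⅖)
r = √23 (r = √(-29 + 52) = √23 ≈ 4.7958)
H = -3/8 + √23/96 (H = (√23 - 36)/(1 + 95) = (-36 + √23)/96 = (-36 + √23)*(1/96) = -3/8 + √23/96 ≈ -0.32504)
Z(D) = √(-⅖ + D)
(6958 - 1*(-20414)) + Z(H) = (6958 - 1*(-20414)) + √(-10 + 25*(-3/8 + √23/96))/5 = (6958 + 20414) + √(-10 + (-75/8 + 25*√23/96))/5 = 27372 + √(-155/8 + 25*√23/96)/5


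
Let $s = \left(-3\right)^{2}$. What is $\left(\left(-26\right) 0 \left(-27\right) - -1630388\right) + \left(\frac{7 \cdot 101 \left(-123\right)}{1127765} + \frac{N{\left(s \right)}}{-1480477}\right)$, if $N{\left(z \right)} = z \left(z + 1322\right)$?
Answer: $\frac{2722144808807727808}{1669630143905} \approx 1.6304 \cdot 10^{6}$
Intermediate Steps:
$s = 9$
$N{\left(z \right)} = z \left(1322 + z\right)$
$\left(\left(-26\right) 0 \left(-27\right) - -1630388\right) + \left(\frac{7 \cdot 101 \left(-123\right)}{1127765} + \frac{N{\left(s \right)}}{-1480477}\right) = \left(\left(-26\right) 0 \left(-27\right) - -1630388\right) + \left(\frac{7 \cdot 101 \left(-123\right)}{1127765} + \frac{9 \left(1322 + 9\right)}{-1480477}\right) = \left(0 \left(-27\right) + 1630388\right) + \left(707 \left(-123\right) \frac{1}{1127765} + 9 \cdot 1331 \left(- \frac{1}{1480477}\right)\right) = \left(0 + 1630388\right) + \left(\left(-86961\right) \frac{1}{1127765} + 11979 \left(- \frac{1}{1480477}\right)\right) = 1630388 - \frac{142253257332}{1669630143905} = \frac{2722144808807727808}{1669630143905}$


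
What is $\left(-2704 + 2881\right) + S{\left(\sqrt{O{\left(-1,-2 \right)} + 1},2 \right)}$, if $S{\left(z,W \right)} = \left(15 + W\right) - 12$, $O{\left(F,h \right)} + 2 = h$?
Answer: $182$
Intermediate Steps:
$O{\left(F,h \right)} = -2 + h$
$S{\left(z,W \right)} = 3 + W$
$\left(-2704 + 2881\right) + S{\left(\sqrt{O{\left(-1,-2 \right)} + 1},2 \right)} = \left(-2704 + 2881\right) + \left(3 + 2\right) = 177 + 5 = 182$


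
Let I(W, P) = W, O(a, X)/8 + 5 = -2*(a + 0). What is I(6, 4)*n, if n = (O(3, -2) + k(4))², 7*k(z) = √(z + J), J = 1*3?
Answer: 325254/7 - 1056*√7/7 ≈ 46066.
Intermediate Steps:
J = 3
O(a, X) = -40 - 16*a (O(a, X) = -40 + 8*(-2*(a + 0)) = -40 + 8*(-2*a) = -40 - 16*a)
k(z) = √(3 + z)/7 (k(z) = √(z + 3)/7 = √(3 + z)/7)
n = (-88 + √7/7)² (n = ((-40 - 16*3) + √(3 + 4)/7)² = ((-40 - 48) + √7/7)² = (-88 + √7/7)² ≈ 7677.6)
I(6, 4)*n = 6*((616 - √7)²/49) = 6*(616 - √7)²/49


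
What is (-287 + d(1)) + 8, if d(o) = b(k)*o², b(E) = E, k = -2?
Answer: -281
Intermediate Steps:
d(o) = -2*o²
(-287 + d(1)) + 8 = (-287 - 2*1²) + 8 = (-287 - 2*1) + 8 = (-287 - 2) + 8 = -289 + 8 = -281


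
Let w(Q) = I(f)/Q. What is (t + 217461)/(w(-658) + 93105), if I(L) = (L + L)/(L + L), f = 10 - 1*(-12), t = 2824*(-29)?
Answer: 89201770/61263089 ≈ 1.4560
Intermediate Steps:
t = -81896
f = 22 (f = 10 + 12 = 22)
I(L) = 1 (I(L) = (2*L)/((2*L)) = (2*L)*(1/(2*L)) = 1)
w(Q) = 1/Q
(t + 217461)/(w(-658) + 93105) = (-81896 + 217461)/(1/(-658) + 93105) = 135565/(-1/658 + 93105) = 135565/(61263089/658) = 135565*(658/61263089) = 89201770/61263089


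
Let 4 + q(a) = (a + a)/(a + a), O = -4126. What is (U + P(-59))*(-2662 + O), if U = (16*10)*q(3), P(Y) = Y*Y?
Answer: -20370788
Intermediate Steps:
q(a) = -3 (q(a) = -4 + (a + a)/(a + a) = -4 + (2*a)/((2*a)) = -4 + (2*a)*(1/(2*a)) = -4 + 1 = -3)
P(Y) = Y**2
U = -480 (U = (16*10)*(-3) = 160*(-3) = -480)
(U + P(-59))*(-2662 + O) = (-480 + (-59)**2)*(-2662 - 4126) = (-480 + 3481)*(-6788) = 3001*(-6788) = -20370788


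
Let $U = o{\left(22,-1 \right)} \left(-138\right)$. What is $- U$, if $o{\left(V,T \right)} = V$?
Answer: $3036$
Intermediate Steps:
$U = -3036$ ($U = 22 \left(-138\right) = -3036$)
$- U = \left(-1\right) \left(-3036\right) = 3036$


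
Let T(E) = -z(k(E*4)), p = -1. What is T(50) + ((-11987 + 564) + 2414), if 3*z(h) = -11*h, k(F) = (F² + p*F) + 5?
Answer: 410828/3 ≈ 1.3694e+5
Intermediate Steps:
k(F) = 5 + F² - F (k(F) = (F² - F) + 5 = 5 + F² - F)
z(h) = -11*h/3 (z(h) = (-11*h)/3 = -11*h/3)
T(E) = 55/3 - 44*E/3 + 176*E²/3 (T(E) = -(-11)*(5 + (E*4)² - E*4)/3 = -(-11)*(5 + (4*E)² - 4*E)/3 = -(-11)*(5 + 16*E² - 4*E)/3 = -(-11)*(5 - 4*E + 16*E²)/3 = -(-55/3 - 176*E²/3 + 44*E/3) = 55/3 - 44*E/3 + 176*E²/3)
T(50) + ((-11987 + 564) + 2414) = (55/3 - 44/3*50 + (176/3)*50²) + ((-11987 + 564) + 2414) = (55/3 - 2200/3 + (176/3)*2500) + (-11423 + 2414) = (55/3 - 2200/3 + 440000/3) - 9009 = 437855/3 - 9009 = 410828/3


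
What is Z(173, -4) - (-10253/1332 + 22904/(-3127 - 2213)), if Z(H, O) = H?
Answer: 109648949/592740 ≈ 184.99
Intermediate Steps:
Z(173, -4) - (-10253/1332 + 22904/(-3127 - 2213)) = 173 - (-10253/1332 + 22904/(-3127 - 2213)) = 173 - (-10253*1/1332 + 22904/(-5340)) = 173 - (-10253/1332 + 22904*(-1/5340)) = 173 - (-10253/1332 - 5726/1335) = 173 - 1*(-7104929/592740) = 173 + 7104929/592740 = 109648949/592740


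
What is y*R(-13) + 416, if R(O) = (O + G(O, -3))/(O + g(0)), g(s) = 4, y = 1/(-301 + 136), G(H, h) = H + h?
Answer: 617731/1485 ≈ 415.98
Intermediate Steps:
y = -1/165 (y = 1/(-165) = -1/165 ≈ -0.0060606)
R(O) = (-3 + 2*O)/(4 + O) (R(O) = (O + (O - 3))/(O + 4) = (O + (-3 + O))/(4 + O) = (-3 + 2*O)/(4 + O))
y*R(-13) + 416 = -(-3 + 2*(-13))/(165*(4 - 13)) + 416 = -(-3 - 26)/(165*(-9)) + 416 = -(-1)*(-29)/1485 + 416 = -1/165*29/9 + 416 = -29/1485 + 416 = 617731/1485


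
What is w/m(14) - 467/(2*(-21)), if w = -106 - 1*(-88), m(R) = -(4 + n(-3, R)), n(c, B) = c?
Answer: 1223/42 ≈ 29.119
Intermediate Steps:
m(R) = -1 (m(R) = -(4 - 3) = -1*1 = -1)
w = -18 (w = -106 + 88 = -18)
w/m(14) - 467/(2*(-21)) = -18/(-1) - 467/(2*(-21)) = -18*(-1) - 467/(-42) = 18 - 467*(-1/42) = 18 + 467/42 = 1223/42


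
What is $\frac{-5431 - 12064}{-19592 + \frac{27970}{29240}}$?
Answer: $\frac{51155380}{57284211} \approx 0.89301$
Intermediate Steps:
$\frac{-5431 - 12064}{-19592 + \frac{27970}{29240}} = - \frac{17495}{-19592 + 27970 \cdot \frac{1}{29240}} = - \frac{17495}{-19592 + \frac{2797}{2924}} = - \frac{17495}{- \frac{57284211}{2924}} = \left(-17495\right) \left(- \frac{2924}{57284211}\right) = \frac{51155380}{57284211}$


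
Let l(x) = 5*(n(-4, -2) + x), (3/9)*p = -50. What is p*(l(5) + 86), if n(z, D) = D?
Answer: -15150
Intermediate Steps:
p = -150 (p = 3*(-50) = -150)
l(x) = -10 + 5*x (l(x) = 5*(-2 + x) = -10 + 5*x)
p*(l(5) + 86) = -150*((-10 + 5*5) + 86) = -150*((-10 + 25) + 86) = -150*(15 + 86) = -150*101 = -15150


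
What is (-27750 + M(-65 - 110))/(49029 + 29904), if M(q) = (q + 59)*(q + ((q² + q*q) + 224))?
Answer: -2379478/26311 ≈ -90.437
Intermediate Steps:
M(q) = (59 + q)*(224 + q + 2*q²) (M(q) = (59 + q)*(q + ((q² + q²) + 224)) = (59 + q)*(q + (2*q² + 224)) = (59 + q)*(q + (224 + 2*q²)) = (59 + q)*(224 + q + 2*q²))
(-27750 + M(-65 - 110))/(49029 + 29904) = (-27750 + (13216 + 2*(-65 - 110)³ + 119*(-65 - 110)² + 283*(-65 - 110)))/(49029 + 29904) = (-27750 + (13216 + 2*(-175)³ + 119*(-175)² + 283*(-175)))/78933 = (-27750 + (13216 + 2*(-5359375) + 119*30625 - 49525))*(1/78933) = (-27750 + (13216 - 10718750 + 3644375 - 49525))*(1/78933) = (-27750 - 7110684)*(1/78933) = -7138434*1/78933 = -2379478/26311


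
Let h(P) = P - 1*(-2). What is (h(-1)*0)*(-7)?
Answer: 0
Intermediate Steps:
h(P) = 2 + P (h(P) = P + 2 = 2 + P)
(h(-1)*0)*(-7) = ((2 - 1)*0)*(-7) = (1*0)*(-7) = 0*(-7) = 0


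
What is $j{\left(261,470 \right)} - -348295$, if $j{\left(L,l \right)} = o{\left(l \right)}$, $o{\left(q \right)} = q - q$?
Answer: $348295$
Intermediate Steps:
$o{\left(q \right)} = 0$
$j{\left(L,l \right)} = 0$
$j{\left(261,470 \right)} - -348295 = 0 - -348295 = 0 + 348295 = 348295$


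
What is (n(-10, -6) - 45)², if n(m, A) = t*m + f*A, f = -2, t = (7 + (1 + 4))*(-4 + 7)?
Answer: 154449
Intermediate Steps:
t = 36 (t = (7 + 5)*3 = 12*3 = 36)
n(m, A) = -2*A + 36*m (n(m, A) = 36*m - 2*A = -2*A + 36*m)
(n(-10, -6) - 45)² = ((-2*(-6) + 36*(-10)) - 45)² = ((12 - 360) - 45)² = (-348 - 45)² = (-393)² = 154449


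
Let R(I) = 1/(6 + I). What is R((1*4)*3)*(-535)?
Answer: -535/18 ≈ -29.722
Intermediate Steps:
R((1*4)*3)*(-535) = -535/(6 + (1*4)*3) = -535/(6 + 4*3) = -535/(6 + 12) = -535/18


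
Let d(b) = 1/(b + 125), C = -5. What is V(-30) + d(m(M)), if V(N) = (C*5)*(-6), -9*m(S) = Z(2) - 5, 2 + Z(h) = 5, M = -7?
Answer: 169059/1127 ≈ 150.01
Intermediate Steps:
Z(h) = 3 (Z(h) = -2 + 5 = 3)
m(S) = 2/9 (m(S) = -(3 - 5)/9 = -⅑*(-2) = 2/9)
V(N) = 150 (V(N) = -5*5*(-6) = -25*(-6) = 150)
d(b) = 1/(125 + b)
V(-30) + d(m(M)) = 150 + 1/(125 + 2/9) = 150 + 1/(1127/9) = 150 + 9/1127 = 169059/1127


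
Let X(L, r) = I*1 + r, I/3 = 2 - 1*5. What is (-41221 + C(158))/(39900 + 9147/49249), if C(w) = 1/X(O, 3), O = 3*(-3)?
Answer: -12180607423/11790265482 ≈ -1.0331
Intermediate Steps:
O = -9
I = -9 (I = 3*(2 - 1*5) = 3*(2 - 5) = 3*(-3) = -9)
X(L, r) = -9 + r (X(L, r) = -9*1 + r = -9 + r)
C(w) = -⅙ (C(w) = 1/(-9 + 3) = 1/(-6) = -⅙)
(-41221 + C(158))/(39900 + 9147/49249) = (-41221 - ⅙)/(39900 + 9147/49249) = -247327/(6*(39900 + 9147*(1/49249))) = -247327/(6*(39900 + 9147/49249)) = -247327/(6*1965044247/49249) = -247327/6*49249/1965044247 = -12180607423/11790265482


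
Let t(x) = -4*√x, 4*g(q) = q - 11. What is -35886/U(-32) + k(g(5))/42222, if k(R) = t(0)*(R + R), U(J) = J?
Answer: 17943/16 ≈ 1121.4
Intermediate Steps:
g(q) = -11/4 + q/4 (g(q) = (q - 11)/4 = (-11 + q)/4 = -11/4 + q/4)
k(R) = 0 (k(R) = (-4*√0)*(R + R) = (-4*0)*(2*R) = 0*(2*R) = 0)
-35886/U(-32) + k(g(5))/42222 = -35886/(-32) + 0/42222 = -35886*(-1/32) + 0*(1/42222) = 17943/16 + 0 = 17943/16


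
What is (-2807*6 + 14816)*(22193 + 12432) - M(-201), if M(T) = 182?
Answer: -70150432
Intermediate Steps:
(-2807*6 + 14816)*(22193 + 12432) - M(-201) = (-2807*6 + 14816)*(22193 + 12432) - 1*182 = (-16842 + 14816)*34625 - 182 = -2026*34625 - 182 = -70150250 - 182 = -70150432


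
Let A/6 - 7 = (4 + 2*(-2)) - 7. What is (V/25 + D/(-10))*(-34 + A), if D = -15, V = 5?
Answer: -289/5 ≈ -57.800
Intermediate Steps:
A = 0 (A = 42 + 6*((4 + 2*(-2)) - 7) = 42 + 6*((4 - 4) - 7) = 42 + 6*(0 - 7) = 42 + 6*(-7) = 42 - 42 = 0)
(V/25 + D/(-10))*(-34 + A) = (5/25 - 15/(-10))*(-34 + 0) = (5*(1/25) - 15*(-1/10))*(-34) = (1/5 + 3/2)*(-34) = (17/10)*(-34) = -289/5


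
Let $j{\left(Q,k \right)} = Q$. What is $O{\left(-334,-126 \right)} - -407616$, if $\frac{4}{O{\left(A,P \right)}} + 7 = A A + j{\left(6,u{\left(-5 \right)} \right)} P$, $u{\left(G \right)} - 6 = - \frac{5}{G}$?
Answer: $\frac{45160999492}{110793} \approx 4.0762 \cdot 10^{5}$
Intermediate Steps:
$u{\left(G \right)} = 6 - \frac{5}{G}$
$O{\left(A,P \right)} = \frac{4}{-7 + A^{2} + 6 P}$ ($O{\left(A,P \right)} = \frac{4}{-7 + \left(A A + 6 P\right)} = \frac{4}{-7 + \left(A^{2} + 6 P\right)} = \frac{4}{-7 + A^{2} + 6 P}$)
$O{\left(-334,-126 \right)} - -407616 = \frac{4}{-7 + \left(-334\right)^{2} + 6 \left(-126\right)} - -407616 = \frac{4}{-7 + 111556 - 756} + 407616 = \frac{4}{110793} + 407616 = \frac{45160999492}{110793}$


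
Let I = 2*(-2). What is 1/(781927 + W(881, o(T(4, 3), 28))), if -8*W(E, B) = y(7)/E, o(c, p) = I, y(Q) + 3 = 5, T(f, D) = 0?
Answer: 3524/2755510747 ≈ 1.2789e-6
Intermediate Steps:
y(Q) = 2 (y(Q) = -3 + 5 = 2)
I = -4
o(c, p) = -4
W(E, B) = -1/(4*E)
1/(781927 + W(881, o(T(4, 3), 28))) = 1/(781927 - ¼/881) = 1/(781927 - ¼*1/881) = 1/(781927 - 1/3524) = 1/(2755510747/3524) = 3524/2755510747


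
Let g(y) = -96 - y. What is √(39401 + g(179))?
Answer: √39126 ≈ 197.80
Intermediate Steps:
√(39401 + g(179)) = √(39401 + (-96 - 1*179)) = √(39401 + (-96 - 179)) = √(39401 - 275) = √39126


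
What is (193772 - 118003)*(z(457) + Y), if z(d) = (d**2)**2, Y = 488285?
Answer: 3304922025733134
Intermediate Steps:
z(d) = d**4
(193772 - 118003)*(z(457) + Y) = (193772 - 118003)*(457**4 + 488285) = 75769*(43617904801 + 488285) = 75769*43618393086 = 3304922025733134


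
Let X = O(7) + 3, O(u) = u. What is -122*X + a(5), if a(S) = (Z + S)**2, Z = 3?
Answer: -1156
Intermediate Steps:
a(S) = (3 + S)**2
X = 10 (X = 7 + 3 = 10)
-122*X + a(5) = -122*10 + (3 + 5)**2 = -1220 + 8**2 = -1220 + 64 = -1156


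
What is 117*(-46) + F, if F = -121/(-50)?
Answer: -268979/50 ≈ -5379.6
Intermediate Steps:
F = 121/50 (F = -121*(-1/50) = 121/50 ≈ 2.4200)
117*(-46) + F = 117*(-46) + 121/50 = -5382 + 121/50 = -268979/50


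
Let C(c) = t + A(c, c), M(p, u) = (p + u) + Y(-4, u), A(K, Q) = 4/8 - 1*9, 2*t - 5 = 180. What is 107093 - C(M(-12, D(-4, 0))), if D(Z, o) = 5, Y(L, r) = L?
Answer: 107009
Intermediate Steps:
t = 185/2 (t = 5/2 + (½)*180 = 5/2 + 90 = 185/2 ≈ 92.500)
A(K, Q) = -17/2 (A(K, Q) = 4*(⅛) - 9 = ½ - 9 = -17/2)
M(p, u) = -4 + p + u (M(p, u) = (p + u) - 4 = -4 + p + u)
C(c) = 84 (C(c) = 185/2 - 17/2 = 84)
107093 - C(M(-12, D(-4, 0))) = 107093 - 1*84 = 107093 - 84 = 107009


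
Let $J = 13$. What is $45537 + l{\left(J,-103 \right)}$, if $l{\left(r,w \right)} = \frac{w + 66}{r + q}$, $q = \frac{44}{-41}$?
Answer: $\frac{22266076}{489} \approx 45534.0$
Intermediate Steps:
$q = - \frac{44}{41}$ ($q = 44 \left(- \frac{1}{41}\right) = - \frac{44}{41} \approx -1.0732$)
$l{\left(r,w \right)} = \frac{66 + w}{- \frac{44}{41} + r}$ ($l{\left(r,w \right)} = \frac{w + 66}{r - \frac{44}{41}} = \frac{66 + w}{- \frac{44}{41} + r}$)
$45537 + l{\left(J,-103 \right)} = 45537 + \frac{41 \left(66 - 103\right)}{-44 + 41 \cdot 13} = 45537 + 41 \frac{1}{-44 + 533} \left(-37\right) = 45537 + 41 \cdot \frac{1}{489} \left(-37\right) = 45537 - \frac{1517}{489} = \frac{22266076}{489}$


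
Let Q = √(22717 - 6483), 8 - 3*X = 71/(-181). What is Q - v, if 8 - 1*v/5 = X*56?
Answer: 403600/543 + √16234 ≈ 870.69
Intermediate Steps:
X = 1519/543 (X = 8/3 - 71/(3*(-181)) = 8/3 - 71*(-1)/(3*181) = 8/3 - ⅓*(-71/181) = 8/3 + 71/543 = 1519/543 ≈ 2.7974)
v = -403600/543 (v = 40 - 7595*56/543 = 40 - 5*85064/543 = 40 - 425320/543 = -403600/543 ≈ -743.28)
Q = √16234 ≈ 127.41
Q - v = √16234 - 1*(-403600/543) = √16234 + 403600/543 = 403600/543 + √16234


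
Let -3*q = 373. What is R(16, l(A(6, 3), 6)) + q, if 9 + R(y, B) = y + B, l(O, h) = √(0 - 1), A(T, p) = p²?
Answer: -352/3 + I ≈ -117.33 + 1.0*I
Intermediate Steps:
l(O, h) = I (l(O, h) = √(-1) = I)
q = -373/3 (q = -⅓*373 = -373/3 ≈ -124.33)
R(y, B) = -9 + B + y (R(y, B) = -9 + (y + B) = -9 + (B + y) = -9 + B + y)
R(16, l(A(6, 3), 6)) + q = (-9 + I + 16) - 373/3 = (7 + I) - 373/3 = -352/3 + I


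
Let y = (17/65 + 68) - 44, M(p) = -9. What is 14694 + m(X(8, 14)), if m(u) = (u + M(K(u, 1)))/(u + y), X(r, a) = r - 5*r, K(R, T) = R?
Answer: 7393747/503 ≈ 14699.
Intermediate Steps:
X(r, a) = -4*r
y = 1577/65 (y = (17*(1/65) + 68) - 44 = (17/65 + 68) - 44 = 4437/65 - 44 = 1577/65 ≈ 24.262)
m(u) = (-9 + u)/(1577/65 + u) (m(u) = (u - 9)/(u + 1577/65) = (-9 + u)/(1577/65 + u))
14694 + m(X(8, 14)) = 14694 + 65*(-9 - 4*8)/(1577 + 65*(-4*8)) = 14694 + 65*(-9 - 32)/(1577 + 65*(-32)) = 14694 + 65*(-41)/(1577 - 2080) = 14694 + 65*(-41)/(-503) = 14694 + 65*(-1/503)*(-41) = 14694 + 2665/503 = 7393747/503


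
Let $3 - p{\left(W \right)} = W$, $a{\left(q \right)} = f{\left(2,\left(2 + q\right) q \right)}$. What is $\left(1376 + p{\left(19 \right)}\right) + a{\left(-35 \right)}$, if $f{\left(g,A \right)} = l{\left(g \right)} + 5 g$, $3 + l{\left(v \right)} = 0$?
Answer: $1367$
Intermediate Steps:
$l{\left(v \right)} = -3$ ($l{\left(v \right)} = -3 + 0 = -3$)
$f{\left(g,A \right)} = -3 + 5 g$
$a{\left(q \right)} = 7$ ($a{\left(q \right)} = -3 + 5 \cdot 2 = -3 + 10 = 7$)
$p{\left(W \right)} = 3 - W$
$\left(1376 + p{\left(19 \right)}\right) + a{\left(-35 \right)} = \left(1376 + \left(3 - 19\right)\right) + 7 = \left(1376 - 16\right) + 7 = 1360 + 7 = 1367$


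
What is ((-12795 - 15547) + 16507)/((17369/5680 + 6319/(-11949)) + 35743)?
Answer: -803245237200/2426060498021 ≈ -0.33109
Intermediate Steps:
((-12795 - 15547) + 16507)/((17369/5680 + 6319/(-11949)) + 35743) = (-28342 + 16507)/((17369*(1/5680) + 6319*(-1/11949)) + 35743) = -11835/((17369/5680 - 6319/11949) + 35743) = -11835/(171650261/67870320 + 35743) = -11835/2426060498021/67870320 = -11835*67870320/2426060498021 = -803245237200/2426060498021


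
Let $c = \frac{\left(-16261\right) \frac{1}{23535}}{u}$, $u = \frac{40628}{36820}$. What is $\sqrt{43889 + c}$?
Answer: $\frac{\sqrt{227473181360281790}}{2276619} \approx 209.5$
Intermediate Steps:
$u = \frac{1451}{1315}$ ($u = 40628 \cdot \frac{1}{36820} = \frac{1451}{1315} \approx 1.1034$)
$c = - \frac{4276643}{6829857}$ ($c = \frac{\left(-16261\right) \frac{1}{23535}}{\frac{1451}{1315}} = \left(-16261\right) \frac{1}{23535} \cdot \frac{1315}{1451} = \left(- \frac{16261}{23535}\right) \frac{1315}{1451} = - \frac{4276643}{6829857} \approx -0.62617$)
$\sqrt{43889 + c} = \sqrt{43889 - \frac{4276643}{6829857}} = \sqrt{\frac{299751317230}{6829857}} = \frac{\sqrt{227473181360281790}}{2276619}$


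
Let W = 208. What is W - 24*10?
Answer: -32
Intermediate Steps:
W - 24*10 = 208 - 24*10 = 208 - 240 = -32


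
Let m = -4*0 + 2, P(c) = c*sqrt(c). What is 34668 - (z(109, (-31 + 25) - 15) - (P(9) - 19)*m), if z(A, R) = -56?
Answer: 34740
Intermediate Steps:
P(c) = c**(3/2)
m = 2 (m = 0 + 2 = 2)
34668 - (z(109, (-31 + 25) - 15) - (P(9) - 19)*m) = 34668 - (-56 - (9**(3/2) - 19)*2) = 34668 - (-56 - (27 - 19)*2) = 34668 - (-56 - 8*2) = 34668 - (-56 - 1*16) = 34668 - (-56 - 16) = 34668 - 1*(-72) = 34668 + 72 = 34740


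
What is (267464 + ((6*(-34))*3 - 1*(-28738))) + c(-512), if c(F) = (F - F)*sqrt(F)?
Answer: 295590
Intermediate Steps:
c(F) = 0 (c(F) = 0*sqrt(F) = 0)
(267464 + ((6*(-34))*3 - 1*(-28738))) + c(-512) = (267464 + ((6*(-34))*3 - 1*(-28738))) + 0 = (267464 + (-204*3 + 28738)) + 0 = (267464 + (-612 + 28738)) + 0 = (267464 + 28126) + 0 = 295590 + 0 = 295590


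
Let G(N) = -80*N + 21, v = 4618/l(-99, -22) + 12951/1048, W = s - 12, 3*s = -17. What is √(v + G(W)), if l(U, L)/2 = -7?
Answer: √135235215066/11004 ≈ 33.419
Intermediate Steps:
s = -17/3 (s = (⅓)*(-17) = -17/3 ≈ -5.6667)
l(U, L) = -14 (l(U, L) = 2*(-7) = -14)
W = -53/3 (W = -17/3 - 12 = -53/3 ≈ -17.667)
v = -2329175/7336 (v = 4618/(-14) + 12951/1048 = 4618*(-1/14) + 12951*(1/1048) = -2309/7 + 12951/1048 = -2329175/7336 ≈ -317.50)
G(N) = 21 - 80*N
√(v + G(W)) = √(-2329175/7336 + (21 - 80*(-53/3))) = √(-2329175/7336 + (21 + 4240/3)) = √(-2329175/7336 + 4303/3) = √(24579283/22008) = √135235215066/11004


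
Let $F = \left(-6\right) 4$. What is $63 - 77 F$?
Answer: $1911$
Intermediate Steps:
$F = -24$
$63 - 77 F = 63 - -1848 = 63 + 1848 = 1911$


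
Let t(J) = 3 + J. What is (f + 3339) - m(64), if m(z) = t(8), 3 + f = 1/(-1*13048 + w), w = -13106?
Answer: 86962049/26154 ≈ 3325.0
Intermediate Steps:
f = -78463/26154 (f = -3 + 1/(-1*13048 - 13106) = -3 + 1/(-13048 - 13106) = -3 + 1/(-26154) = -3 - 1/26154 = -78463/26154 ≈ -3.0000)
m(z) = 11 (m(z) = 3 + 8 = 11)
(f + 3339) - m(64) = (-78463/26154 + 3339) - 1*11 = 87249743/26154 - 11 = 86962049/26154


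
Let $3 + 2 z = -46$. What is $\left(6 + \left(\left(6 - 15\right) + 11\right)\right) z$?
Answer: $-196$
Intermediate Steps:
$z = - \frac{49}{2}$ ($z = - \frac{3}{2} + \frac{1}{2} \left(-46\right) = - \frac{3}{2} - 23 = - \frac{49}{2} \approx -24.5$)
$\left(6 + \left(\left(6 - 15\right) + 11\right)\right) z = \left(6 + \left(\left(6 - 15\right) + 11\right)\right) \left(- \frac{49}{2}\right) = \left(6 + \left(-9 + 11\right)\right) \left(- \frac{49}{2}\right) = \left(6 + 2\right) \left(- \frac{49}{2}\right) = 8 \left(- \frac{49}{2}\right) = -196$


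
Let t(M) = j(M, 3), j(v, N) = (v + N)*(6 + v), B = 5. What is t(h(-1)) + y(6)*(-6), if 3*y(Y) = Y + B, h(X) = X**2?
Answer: 6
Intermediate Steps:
j(v, N) = (6 + v)*(N + v) (j(v, N) = (N + v)*(6 + v) = (6 + v)*(N + v))
y(Y) = 5/3 + Y/3 (y(Y) = (Y + 5)/3 = (5 + Y)/3 = 5/3 + Y/3)
t(M) = 18 + M**2 + 9*M (t(M) = M**2 + 6*3 + 6*M + 3*M = M**2 + 18 + 6*M + 3*M = 18 + M**2 + 9*M)
t(h(-1)) + y(6)*(-6) = (18 + ((-1)**2)**2 + 9*(-1)**2) + (5/3 + (1/3)*6)*(-6) = (18 + 1**2 + 9*1) + (5/3 + 2)*(-6) = (18 + 1 + 9) + (11/3)*(-6) = 28 - 22 = 6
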